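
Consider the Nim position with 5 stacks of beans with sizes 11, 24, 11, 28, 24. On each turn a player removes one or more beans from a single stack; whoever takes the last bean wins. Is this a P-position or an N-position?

Bitwise XOR of the heap sizes:
  01011  (11)
  11000  (24)
  01011  (11)
  11100  (28)
  11000  (24)
  -----
  11100  (28)
The nim-sum is 28 ≠ 0, so this is an N-position: the player to move can win.

N-position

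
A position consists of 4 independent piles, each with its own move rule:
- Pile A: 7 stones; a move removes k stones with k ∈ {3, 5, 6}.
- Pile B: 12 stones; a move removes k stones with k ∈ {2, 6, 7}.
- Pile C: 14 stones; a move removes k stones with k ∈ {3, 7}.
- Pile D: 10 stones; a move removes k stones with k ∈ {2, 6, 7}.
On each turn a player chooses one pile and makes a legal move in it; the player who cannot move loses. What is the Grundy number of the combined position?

2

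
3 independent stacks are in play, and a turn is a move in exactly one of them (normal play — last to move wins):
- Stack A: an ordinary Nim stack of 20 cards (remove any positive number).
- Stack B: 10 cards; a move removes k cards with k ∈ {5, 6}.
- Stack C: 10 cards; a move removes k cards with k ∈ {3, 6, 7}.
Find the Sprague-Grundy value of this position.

Stack A is a plain Nim stack of size 20, so its Grundy value is 20.
Grundy values for stack B (subtraction set {5, 6}):
g(0) = mex{} = 0
g(1) = mex{} = 0
g(2) = mex{} = 0
g(3) = mex{} = 0
g(4) = mex{} = 0
g(5) = mex{0} = 1
g(6) = mex{0} = 1
g(7) = mex{0} = 1
g(8) = mex{0} = 1
g(9) = mex{0} = 1
g(10) = mex{0,1} = 2
So g(10) = 2.
For stack C, compute g(0), g(1), … with moves {3, 6, 7}:
k:     0  1  2  3  4  5  6  7  8  9 10
g(k):  0  0  0  1  1  1  2  2  2  3  0
So g(10) = 0.
By the Sprague-Grundy theorem, the Grundy value of a sum of independent games is the XOR of the component values.
Combined value = 20 XOR 2 XOR 0 = 22.

22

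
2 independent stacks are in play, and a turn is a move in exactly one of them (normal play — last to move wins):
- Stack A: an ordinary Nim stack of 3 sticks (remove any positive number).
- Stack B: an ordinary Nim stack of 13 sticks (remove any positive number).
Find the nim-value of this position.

Stack A is a plain Nim stack of size 3, so its Grundy value is 3.
Stack B is a plain Nim stack of size 13, so its Grundy value is 13.
By the Sprague-Grundy theorem, the Grundy value of a sum of independent games is the XOR of the component values.
Combined value = 3 ⊕ 13 = 14.

14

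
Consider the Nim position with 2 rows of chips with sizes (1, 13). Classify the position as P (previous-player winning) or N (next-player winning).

N-position

Compute the nim-sum pairwise:
1 ^ 13 = 12
The nim-sum is 12 ≠ 0, so this is an N-position: the player to move can win.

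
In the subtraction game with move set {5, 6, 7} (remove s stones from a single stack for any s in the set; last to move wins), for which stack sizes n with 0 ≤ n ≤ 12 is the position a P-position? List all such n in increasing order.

0, 1, 2, 3, 4, 12

Compute g(0), g(1), … for moves {5, 6, 7}:
g(0) = mex{} = 0
g(1) = mex{} = 0
g(2) = mex{} = 0
g(3) = mex{} = 0
g(4) = mex{} = 0
g(5) = mex{0} = 1
g(6) = mex{0} = 1
g(7) = mex{0} = 1
g(8) = mex{0} = 1
g(9) = mex{0} = 1
g(10) = mex{0,1} = 2
g(11) = mex{0,1} = 2
g(12) = mex{1} = 0
The P-positions (g = 0) in 0..12 are 0, 1, 2, 3, 4, 12.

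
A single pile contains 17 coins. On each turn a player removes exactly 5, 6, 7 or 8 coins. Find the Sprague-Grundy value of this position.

0

Build the Grundy sequence with g(k) = mex{g(k−s) : s ∈ {5, 6, 7, 8}, s ≤ k}:
k:     0  1  2  3  4  5  6  7  8  9 10 11 12 13 14 15 16 17
g(k):  0  0  0  0  0  1  1  1  1  1  2  2  2  0  0  0  0  0
So g(17) = 0.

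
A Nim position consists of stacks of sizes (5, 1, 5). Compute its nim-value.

1

Compute the nim-sum pairwise:
5 ⊕ 1 = 4
4 ⊕ 5 = 1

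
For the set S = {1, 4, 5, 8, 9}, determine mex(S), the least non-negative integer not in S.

0

0 is not in the set, so the mex is 0.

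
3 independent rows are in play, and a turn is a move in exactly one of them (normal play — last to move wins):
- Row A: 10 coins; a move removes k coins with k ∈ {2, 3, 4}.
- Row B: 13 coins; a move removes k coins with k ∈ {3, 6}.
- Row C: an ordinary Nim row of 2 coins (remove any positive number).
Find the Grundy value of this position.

For row A, compute g(0), g(1), … with moves {2, 3, 4}:
k:     0  1  2  3  4  5  6  7  8  9 10
g(k):  0  0  1  1  2  2  0  0  1  1  2
So g(10) = 2.
Grundy values for row B (subtraction set {3, 6}):
k:     0  1  2  3  4  5  6  7  8  9 10 11 12 13
g(k):  0  0  0  1  1  1  2  2  2  0  0  0  1  1
So g(13) = 1.
Row C is a plain Nim row of size 2, so its Grundy value is 2.
By the Sprague-Grundy theorem, the Grundy value of a sum of independent games is the XOR of the component values.
Combined value = 2 XOR 1 XOR 2 = 1.

1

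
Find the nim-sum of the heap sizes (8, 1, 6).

15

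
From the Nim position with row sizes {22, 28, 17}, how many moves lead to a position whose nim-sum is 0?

3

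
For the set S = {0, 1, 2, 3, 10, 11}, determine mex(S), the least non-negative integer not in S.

4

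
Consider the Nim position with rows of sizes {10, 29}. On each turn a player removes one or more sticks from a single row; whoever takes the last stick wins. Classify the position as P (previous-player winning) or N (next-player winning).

N-position

Nim-sum: 10 ⊕ 29 = 23.
The nim-sum is 23 ≠ 0, so this is an N-position: the player to move can win.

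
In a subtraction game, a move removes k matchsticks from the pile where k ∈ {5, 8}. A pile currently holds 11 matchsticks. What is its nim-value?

2

Build the Grundy sequence with g(k) = mex{g(k−s) : s ∈ {5, 8}, s ≤ k}:
k:     0  1  2  3  4  5  6  7  8  9 10 11
g(k):  0  0  0  0  0  1  1  1  1  1  2  2
So g(11) = 2.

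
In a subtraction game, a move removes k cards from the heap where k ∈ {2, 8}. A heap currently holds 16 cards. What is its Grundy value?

Compute g(0), g(1), … for moves {2, 8}:
k:     0  1  2  3  4  5  6  7  8  9 10 11 12 13 14 15 16
g(k):  0  0  1  1  0  0  1  1  2  2  0  0  1  1  0  0  1
So g(16) = 1.

1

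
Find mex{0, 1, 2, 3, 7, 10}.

4

The values 0, 1, 2, 3 are all present; 4 is the first non-negative integer missing from the set.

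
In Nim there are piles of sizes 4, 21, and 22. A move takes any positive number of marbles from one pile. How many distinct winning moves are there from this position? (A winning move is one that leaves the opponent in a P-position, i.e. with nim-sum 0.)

3

Nim-sum: 4 ⊕ 21 ⊕ 22 = 7.
The overall nim-sum is X = 7. A pile of size p has a winning move iff p XOR X < p (reduce it to p XOR X).
  4: 4 XOR 7 = 3 < 4 — winning move (to 3).
  21: 21 XOR 7 = 18 < 21 — winning move (to 18).
  22: 22 XOR 7 = 17 < 22 — winning move (to 17).
That gives 3 winning moves.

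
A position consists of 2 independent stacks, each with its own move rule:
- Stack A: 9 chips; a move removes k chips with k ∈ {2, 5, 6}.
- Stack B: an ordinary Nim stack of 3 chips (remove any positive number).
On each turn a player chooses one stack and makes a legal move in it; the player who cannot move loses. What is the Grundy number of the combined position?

1

Grundy values for stack A (subtraction set {2, 5, 6}):
g(0) = mex{} = 0
g(1) = mex{} = 0
g(2) = mex{0} = 1
g(3) = mex{0} = 1
g(4) = mex{1} = 0
g(5) = mex{0,1} = 2
g(6) = mex{0} = 1
g(7) = mex{0,1,2} = 3
g(8) = mex{1} = 0
g(9) = mex{0,1,3} = 2
So g(9) = 2.
Stack B is a plain Nim stack of size 3, so its Grundy value is 3.
The value of a disjunctive sum is the nim-sum of the parts.
Combined value = 2 XOR 3 = 1.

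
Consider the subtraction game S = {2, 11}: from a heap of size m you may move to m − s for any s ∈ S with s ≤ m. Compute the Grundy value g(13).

Grundy values for subtraction set {2, 11}:
g(0) = mex{} = 0
g(1) = mex{} = 0
g(2) = mex{0} = 1
g(3) = mex{0} = 1
g(4) = mex{1} = 0
g(5) = mex{1} = 0
g(6) = mex{0} = 1
g(7) = mex{0} = 1
g(8) = mex{1} = 0
g(9) = mex{1} = 0
g(10) = mex{0} = 1
g(11) = mex{0} = 1
g(12) = mex{0,1} = 2
g(13) = mex{1} = 0
So g(13) = 0.

0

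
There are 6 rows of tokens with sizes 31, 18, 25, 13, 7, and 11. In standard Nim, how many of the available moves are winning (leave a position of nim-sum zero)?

Compute the nim-sum pairwise:
31 ^ 18 = 13
13 ^ 25 = 20
20 ^ 13 = 25
25 ^ 7 = 30
30 ^ 11 = 21
The overall nim-sum is X = 21. A row of size p has a winning move iff p XOR X < p (reduce it to p XOR X).
  31: 31 XOR 21 = 10 < 31 — winning move (to 10).
  18: 18 XOR 21 = 7 < 18 — winning move (to 7).
  25: 25 XOR 21 = 12 < 25 — winning move (to 12).
  13: 13 XOR 21 = 24 ≥ 13 — no move.
  7: 7 XOR 21 = 18 ≥ 7 — no move.
  11: 11 XOR 21 = 30 ≥ 11 — no move.
That gives 3 winning moves.

3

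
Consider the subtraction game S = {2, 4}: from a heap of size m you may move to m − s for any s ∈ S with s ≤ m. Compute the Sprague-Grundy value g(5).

2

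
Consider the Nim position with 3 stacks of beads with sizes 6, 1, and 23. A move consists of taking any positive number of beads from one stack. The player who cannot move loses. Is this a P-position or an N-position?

Nim-sum: 6 ^ 1 ^ 23 = 16.
The nim-sum is 16 ≠ 0, so this is an N-position: the player to move can win.

N-position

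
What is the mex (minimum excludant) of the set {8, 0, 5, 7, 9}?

0 is in the set but 1 is not, so the mex is 1.

1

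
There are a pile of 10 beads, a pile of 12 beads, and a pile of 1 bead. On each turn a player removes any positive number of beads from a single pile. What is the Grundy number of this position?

7

Nim-sum: 10 XOR 12 XOR 1 = 7.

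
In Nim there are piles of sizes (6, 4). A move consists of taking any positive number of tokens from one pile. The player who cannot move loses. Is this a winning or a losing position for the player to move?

Winning position

Nim-sum: 6 XOR 4 = 2.
The nim-sum is 2 ≠ 0, so this is an N-position: the player to move can win.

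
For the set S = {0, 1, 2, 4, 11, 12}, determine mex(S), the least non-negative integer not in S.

3

The values 0, 1, 2 are all present; 3 is the first non-negative integer missing from the set.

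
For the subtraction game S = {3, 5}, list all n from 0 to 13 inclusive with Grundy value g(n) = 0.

0, 1, 2, 8, 9, 10

Grundy values for subtraction set {3, 5}:
k:     0  1  2  3  4  5  6  7  8  9 10 11 12 13
g(k):  0  0  0  1  1  1  2  2  0  0  0  1  1  1
The P-positions (g = 0) in 0..13 are 0, 1, 2, 8, 9, 10.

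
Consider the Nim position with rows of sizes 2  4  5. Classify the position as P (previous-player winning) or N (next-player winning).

Nim-sum: 2 ⊕ 4 ⊕ 5 = 3.
The nim-sum is 3 ≠ 0, so this is an N-position: the player to move can win.

N-position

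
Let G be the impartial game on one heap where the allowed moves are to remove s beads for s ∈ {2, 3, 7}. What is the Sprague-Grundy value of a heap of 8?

1

Compute g(0), g(1), … for moves {2, 3, 7}:
k:     0  1  2  3  4  5  6  7  8
g(k):  0  0  1  1  2  0  0  1  1
So g(8) = 1.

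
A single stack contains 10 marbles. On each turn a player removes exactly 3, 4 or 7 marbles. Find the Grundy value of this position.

0

Compute g(0), g(1), … for moves {3, 4, 7}:
k:     0  1  2  3  4  5  6  7  8  9 10
g(k):  0  0  0  1  1  1  2  2  2  3  0
So g(10) = 0.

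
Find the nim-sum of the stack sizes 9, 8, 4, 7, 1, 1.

Compute the nim-sum pairwise:
9 XOR 8 = 1
1 XOR 4 = 5
5 XOR 7 = 2
2 XOR 1 = 3
3 XOR 1 = 2

2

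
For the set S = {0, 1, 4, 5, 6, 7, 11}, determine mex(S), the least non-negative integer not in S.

The values 0, 1 are all present; 2 is the first non-negative integer missing from the set.

2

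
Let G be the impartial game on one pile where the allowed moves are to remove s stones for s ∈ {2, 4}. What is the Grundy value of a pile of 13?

0

Grundy values for subtraction set {2, 4}:
g(0) = mex{} = 0
g(1) = mex{} = 0
g(2) = mex{0} = 1
g(3) = mex{0} = 1
g(4) = mex{0,1} = 2
g(5) = mex{0,1} = 2
g(6) = mex{1,2} = 0
g(7) = mex{1,2} = 0
g(8) = mex{0,2} = 1
g(9) = mex{0,2} = 1
g(10) = mex{0,1} = 2
g(11) = mex{0,1} = 2
g(12) = mex{1,2} = 0
g(13) = mex{1,2} = 0
So g(13) = 0.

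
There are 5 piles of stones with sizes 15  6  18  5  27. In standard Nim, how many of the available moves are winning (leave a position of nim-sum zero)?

3

Bitwise XOR of the heap sizes:
  01111  (15)
  00110  (6)
  10010  (18)
  00101  (5)
  11011  (27)
  -----
  00101  (5)
The overall nim-sum is X = 5. A pile of size p has a winning move iff p XOR X < p (reduce it to p XOR X).
  15: 15 XOR 5 = 10 < 15 — winning move (to 10).
  6: 6 XOR 5 = 3 < 6 — winning move (to 3).
  18: 18 XOR 5 = 23 ≥ 18 — no move.
  5: 5 XOR 5 = 0 < 5 — winning move (to 0).
  27: 27 XOR 5 = 30 ≥ 27 — no move.
That gives 3 winning moves.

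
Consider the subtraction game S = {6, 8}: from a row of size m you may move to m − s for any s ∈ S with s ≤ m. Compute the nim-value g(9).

1

Build the Grundy sequence with g(k) = mex{g(k−s) : s ∈ {6, 8}, s ≤ k}:
k:     0  1  2  3  4  5  6  7  8  9
g(k):  0  0  0  0  0  0  1  1  1  1
So g(9) = 1.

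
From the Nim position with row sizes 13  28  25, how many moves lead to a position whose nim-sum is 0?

Nim-sum: 13 XOR 28 XOR 25 = 8.
The overall nim-sum is X = 8. A row of size p has a winning move iff p XOR X < p (reduce it to p XOR X).
  13: 13 XOR 8 = 5 < 13 — winning move (to 5).
  28: 28 XOR 8 = 20 < 28 — winning move (to 20).
  25: 25 XOR 8 = 17 < 25 — winning move (to 17).
That gives 3 winning moves.

3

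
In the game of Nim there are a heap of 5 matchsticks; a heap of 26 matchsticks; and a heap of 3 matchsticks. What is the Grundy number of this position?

Compute the nim-sum pairwise:
5 ⊕ 26 = 31
31 ⊕ 3 = 28

28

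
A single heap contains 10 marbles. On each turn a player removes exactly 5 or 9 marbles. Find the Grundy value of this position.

Build the Grundy sequence with g(k) = mex{g(k−s) : s ∈ {5, 9}, s ≤ k}:
g(0) = mex{} = 0
g(1) = mex{} = 0
g(2) = mex{} = 0
g(3) = mex{} = 0
g(4) = mex{} = 0
g(5) = mex{0} = 1
g(6) = mex{0} = 1
g(7) = mex{0} = 1
g(8) = mex{0} = 1
g(9) = mex{0} = 1
g(10) = mex{0,1} = 2
So g(10) = 2.

2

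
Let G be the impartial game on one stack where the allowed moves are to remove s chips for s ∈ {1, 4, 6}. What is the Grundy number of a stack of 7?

0

Compute g(0), g(1), … for moves {1, 4, 6}:
g(0) = mex{} = 0
g(1) = mex{0} = 1
g(2) = mex{1} = 0
g(3) = mex{0} = 1
g(4) = mex{0,1} = 2
g(5) = mex{1,2} = 0
g(6) = mex{0} = 1
g(7) = mex{1} = 0
So g(7) = 0.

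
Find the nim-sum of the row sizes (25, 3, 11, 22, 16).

23

Nim-sum: 25 ⊕ 3 ⊕ 11 ⊕ 22 ⊕ 16 = 23.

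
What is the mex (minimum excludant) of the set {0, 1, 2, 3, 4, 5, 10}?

6

The values 0, 1, 2, 3, 4, 5 are all present; 6 is the first non-negative integer missing from the set.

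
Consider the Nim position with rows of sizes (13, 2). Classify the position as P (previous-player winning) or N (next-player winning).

Nim-sum: 13 XOR 2 = 15.
The nim-sum is 15 ≠ 0, so this is an N-position: the player to move can win.

N-position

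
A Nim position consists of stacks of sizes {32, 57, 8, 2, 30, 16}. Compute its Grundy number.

In binary:
  100000  (32)
  111001  (57)
  001000  (8)
  000010  (2)
  011110  (30)
  010000  (16)
  ------
  011101  (29)

29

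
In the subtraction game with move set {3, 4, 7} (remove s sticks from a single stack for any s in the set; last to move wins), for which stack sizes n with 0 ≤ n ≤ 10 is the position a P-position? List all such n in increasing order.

0, 1, 2, 10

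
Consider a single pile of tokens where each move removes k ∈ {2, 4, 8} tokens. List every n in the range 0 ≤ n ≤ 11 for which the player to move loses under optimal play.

0, 1, 6, 7

Grundy values for subtraction set {2, 4, 8}:
g(0) = mex{} = 0
g(1) = mex{} = 0
g(2) = mex{0} = 1
g(3) = mex{0} = 1
g(4) = mex{0,1} = 2
g(5) = mex{0,1} = 2
g(6) = mex{1,2} = 0
g(7) = mex{1,2} = 0
g(8) = mex{0,2} = 1
g(9) = mex{0,2} = 1
g(10) = mex{0,1} = 2
g(11) = mex{0,1} = 2
The P-positions (g = 0) in 0..11 are 0, 1, 6, 7.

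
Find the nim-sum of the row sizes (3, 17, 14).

Nim-sum: 3 ⊕ 17 ⊕ 14 = 28.

28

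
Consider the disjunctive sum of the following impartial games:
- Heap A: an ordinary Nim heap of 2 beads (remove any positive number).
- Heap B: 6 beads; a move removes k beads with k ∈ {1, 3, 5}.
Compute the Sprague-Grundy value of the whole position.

2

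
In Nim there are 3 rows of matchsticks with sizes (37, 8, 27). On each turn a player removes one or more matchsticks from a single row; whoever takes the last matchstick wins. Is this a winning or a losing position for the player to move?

Winning position

Nim-sum: 37 ⊕ 8 ⊕ 27 = 54.
The nim-sum is 54 ≠ 0, so this is an N-position: the player to move can win.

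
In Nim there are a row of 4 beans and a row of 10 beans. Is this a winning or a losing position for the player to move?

Winning position

Compute the nim-sum pairwise:
4 ^ 10 = 14
The nim-sum is 14 ≠ 0, so this is an N-position: the player to move can win.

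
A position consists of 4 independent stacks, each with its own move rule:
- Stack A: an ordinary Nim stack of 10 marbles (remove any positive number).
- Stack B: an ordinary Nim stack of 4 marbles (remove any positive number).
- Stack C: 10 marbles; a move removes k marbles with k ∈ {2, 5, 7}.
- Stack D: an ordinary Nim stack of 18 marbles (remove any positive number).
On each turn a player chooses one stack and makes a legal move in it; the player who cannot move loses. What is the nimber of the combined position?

28

Stack A is a plain Nim stack of size 10, so its Grundy value is 10.
Stack B is a plain Nim stack of size 4, so its Grundy value is 4.
For stack C, compute g(0), g(1), … with moves {2, 5, 7}:
g(0) = mex{} = 0
g(1) = mex{} = 0
g(2) = mex{0} = 1
g(3) = mex{0} = 1
g(4) = mex{1} = 0
g(5) = mex{0,1} = 2
g(6) = mex{0} = 1
g(7) = mex{0,1,2} = 3
g(8) = mex{0,1} = 2
g(9) = mex{0,1,3} = 2
g(10) = mex{1,2} = 0
So g(10) = 0.
Stack D is a plain Nim stack of size 18, so its Grundy value is 18.
The value of a disjunctive sum is the nim-sum of the parts.
Combined value = 10 ⊕ 4 ⊕ 0 ⊕ 18 = 28.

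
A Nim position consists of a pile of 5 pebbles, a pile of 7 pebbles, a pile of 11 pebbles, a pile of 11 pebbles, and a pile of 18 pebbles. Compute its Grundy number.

Compute the nim-sum pairwise:
5 ^ 7 = 2
2 ^ 11 = 9
9 ^ 11 = 2
2 ^ 18 = 16

16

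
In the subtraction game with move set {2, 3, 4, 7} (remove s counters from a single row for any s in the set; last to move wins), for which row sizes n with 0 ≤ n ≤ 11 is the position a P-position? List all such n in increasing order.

0, 1, 6, 11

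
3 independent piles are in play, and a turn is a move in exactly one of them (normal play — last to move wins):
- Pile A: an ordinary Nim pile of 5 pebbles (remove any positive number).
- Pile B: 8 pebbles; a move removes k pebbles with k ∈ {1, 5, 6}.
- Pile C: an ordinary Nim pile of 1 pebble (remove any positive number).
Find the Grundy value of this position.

6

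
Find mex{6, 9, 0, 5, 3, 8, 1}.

2

The values 0, 1 are all present; 2 is the first non-negative integer missing from the set.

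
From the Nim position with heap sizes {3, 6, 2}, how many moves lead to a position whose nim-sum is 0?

1

Write each in binary and XOR column by column:
  011  (3)
  110  (6)
  010  (2)
  ---
  111  (7)
The overall nim-sum is X = 7. A heap of size p has a winning move iff p XOR X < p (reduce it to p XOR X).
  3: 3 XOR 7 = 4 ≥ 3 — no move.
  6: 6 XOR 7 = 1 < 6 — winning move (to 1).
  2: 2 XOR 7 = 5 ≥ 2 — no move.
That gives 1 winning move.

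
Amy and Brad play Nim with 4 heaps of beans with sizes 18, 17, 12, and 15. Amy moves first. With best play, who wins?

In binary:
  10010  (18)
  10001  (17)
  01100  (12)
  01111  (15)
  -----
  00000  (0)
The nim-sum is 0, so this is a P-position: the player to move is in a losing position under optimal play; Amy is about to move from it and so loses — Brad wins.

Brad wins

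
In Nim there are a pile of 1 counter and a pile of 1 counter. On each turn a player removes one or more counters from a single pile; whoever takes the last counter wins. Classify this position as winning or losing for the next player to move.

Nim-sum: 1 ^ 1 = 0.
The nim-sum is 0, so this is a P-position: the player to move is in a losing position under optimal play.

Losing position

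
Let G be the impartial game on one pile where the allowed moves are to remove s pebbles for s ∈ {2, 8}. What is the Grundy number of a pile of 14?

0

Compute g(0), g(1), … for moves {2, 8}:
g(0) = mex{} = 0
g(1) = mex{} = 0
g(2) = mex{0} = 1
g(3) = mex{0} = 1
g(4) = mex{1} = 0
g(5) = mex{1} = 0
g(6) = mex{0} = 1
g(7) = mex{0} = 1
g(8) = mex{0,1} = 2
g(9) = mex{0,1} = 2
g(10) = mex{1,2} = 0
g(11) = mex{1,2} = 0
g(12) = mex{0} = 1
g(13) = mex{0} = 1
g(14) = mex{1} = 0
So g(14) = 0.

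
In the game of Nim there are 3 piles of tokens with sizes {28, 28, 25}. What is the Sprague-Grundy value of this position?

25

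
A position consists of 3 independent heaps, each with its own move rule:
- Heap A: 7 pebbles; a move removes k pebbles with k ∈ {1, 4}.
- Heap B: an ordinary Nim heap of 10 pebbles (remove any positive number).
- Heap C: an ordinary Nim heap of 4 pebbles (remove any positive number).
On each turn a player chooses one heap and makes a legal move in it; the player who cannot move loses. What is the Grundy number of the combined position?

Build the Grundy sequence for heap A with g(k) = mex{g(k−s) : s ∈ {1, 4}, s ≤ k}:
g(0) = mex{} = 0
g(1) = mex{0} = 1
g(2) = mex{1} = 0
g(3) = mex{0} = 1
g(4) = mex{0,1} = 2
g(5) = mex{1,2} = 0
g(6) = mex{0} = 1
g(7) = mex{1} = 0
So g(7) = 0.
Heap B is a plain Nim heap of size 10, so its Grundy value is 10.
Heap C is a plain Nim heap of size 4, so its Grundy value is 4.
The value of a disjunctive sum is the nim-sum of the parts.
Combined value = 0 XOR 10 XOR 4 = 14.

14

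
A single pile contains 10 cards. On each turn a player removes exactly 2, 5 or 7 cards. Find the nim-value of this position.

0

Compute g(0), g(1), … for moves {2, 5, 7}:
k:     0  1  2  3  4  5  6  7  8  9 10
g(k):  0  0  1  1  0  2  1  3  2  2  0
So g(10) = 0.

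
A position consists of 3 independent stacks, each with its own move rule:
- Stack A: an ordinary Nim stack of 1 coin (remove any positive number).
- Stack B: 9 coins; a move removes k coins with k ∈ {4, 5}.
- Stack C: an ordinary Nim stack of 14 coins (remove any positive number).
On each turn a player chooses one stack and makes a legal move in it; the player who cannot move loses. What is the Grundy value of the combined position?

Stack A is a plain Nim stack of size 1, so its Grundy value is 1.
For stack B, compute g(0), g(1), … with moves {4, 5}:
g(0) = mex{} = 0
g(1) = mex{} = 0
g(2) = mex{} = 0
g(3) = mex{} = 0
g(4) = mex{0} = 1
g(5) = mex{0} = 1
g(6) = mex{0} = 1
g(7) = mex{0} = 1
g(8) = mex{0,1} = 2
g(9) = mex{1} = 0
So g(9) = 0.
Stack C is a plain Nim stack of size 14, so its Grundy value is 14.
By the Sprague-Grundy theorem, the Grundy value of a sum of independent games is the XOR of the component values.
Combined value = 1 XOR 0 XOR 14 = 15.

15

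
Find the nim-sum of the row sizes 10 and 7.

13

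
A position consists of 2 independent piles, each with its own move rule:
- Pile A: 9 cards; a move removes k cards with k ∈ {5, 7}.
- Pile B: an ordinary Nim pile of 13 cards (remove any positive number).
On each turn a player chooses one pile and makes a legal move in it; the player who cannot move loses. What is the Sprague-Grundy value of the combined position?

Build the Grundy sequence for pile A with g(k) = mex{g(k−s) : s ∈ {5, 7}, s ≤ k}:
k:     0  1  2  3  4  5  6  7  8  9
g(k):  0  0  0  0  0  1  1  1  1  1
So g(9) = 1.
Pile B is a plain Nim pile of size 13, so its Grundy value is 13.
By the Sprague-Grundy theorem, the Grundy value of a sum of independent games is the XOR of the component values.
Combined value = 1 ⊕ 13 = 12.

12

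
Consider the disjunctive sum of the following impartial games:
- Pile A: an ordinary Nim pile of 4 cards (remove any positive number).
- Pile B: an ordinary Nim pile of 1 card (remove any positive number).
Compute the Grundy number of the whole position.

Pile A is a plain Nim pile of size 4, so its Grundy value is 4.
Pile B is a plain Nim pile of size 1, so its Grundy value is 1.
The value of a disjunctive sum is the nim-sum of the parts.
Combined value = 4 XOR 1 = 5.

5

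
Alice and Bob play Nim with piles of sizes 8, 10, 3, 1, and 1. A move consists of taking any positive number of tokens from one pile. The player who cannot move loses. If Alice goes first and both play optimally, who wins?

Alice wins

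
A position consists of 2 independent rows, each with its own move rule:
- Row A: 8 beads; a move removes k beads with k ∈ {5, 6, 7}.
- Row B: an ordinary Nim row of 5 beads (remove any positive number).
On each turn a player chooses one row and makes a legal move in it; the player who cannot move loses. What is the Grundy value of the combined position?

4

Grundy values for row A (subtraction set {5, 6, 7}):
k:     0  1  2  3  4  5  6  7  8
g(k):  0  0  0  0  0  1  1  1  1
So g(8) = 1.
Row B is a plain Nim row of size 5, so its Grundy value is 5.
By the Sprague-Grundy theorem, the Grundy value of a sum of independent games is the XOR of the component values.
Combined value = 1 ⊕ 5 = 4.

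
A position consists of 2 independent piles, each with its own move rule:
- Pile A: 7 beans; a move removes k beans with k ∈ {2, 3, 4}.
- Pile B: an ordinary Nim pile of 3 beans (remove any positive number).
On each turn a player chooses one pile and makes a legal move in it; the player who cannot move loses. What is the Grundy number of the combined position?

3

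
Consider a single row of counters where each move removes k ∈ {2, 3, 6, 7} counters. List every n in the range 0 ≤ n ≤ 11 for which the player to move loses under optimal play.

Grundy values for subtraction set {2, 3, 6, 7}:
k:     0  1  2  3  4  5  6  7  8  9 10 11
g(k):  0  0  1  1  2  0  3  1  2  0  0  1
The P-positions (g = 0) in 0..11 are 0, 1, 5, 9, 10.

0, 1, 5, 9, 10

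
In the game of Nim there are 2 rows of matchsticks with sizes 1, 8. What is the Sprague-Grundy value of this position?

Compute the nim-sum pairwise:
1 ^ 8 = 9

9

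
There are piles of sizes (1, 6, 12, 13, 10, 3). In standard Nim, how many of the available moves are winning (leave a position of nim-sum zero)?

Nim-sum: 1 XOR 6 XOR 12 XOR 13 XOR 10 XOR 3 = 15.
The overall nim-sum is X = 15. A pile of size p has a winning move iff p XOR X < p (reduce it to p XOR X).
  1: 1 XOR 15 = 14 ≥ 1 — no move.
  6: 6 XOR 15 = 9 ≥ 6 — no move.
  12: 12 XOR 15 = 3 < 12 — winning move (to 3).
  13: 13 XOR 15 = 2 < 13 — winning move (to 2).
  10: 10 XOR 15 = 5 < 10 — winning move (to 5).
  3: 3 XOR 15 = 12 ≥ 3 — no move.
That gives 3 winning moves.

3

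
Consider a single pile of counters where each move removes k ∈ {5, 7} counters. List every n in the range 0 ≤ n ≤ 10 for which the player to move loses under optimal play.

0, 1, 2, 3, 4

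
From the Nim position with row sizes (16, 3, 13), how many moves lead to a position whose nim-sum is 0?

Compute the nim-sum pairwise:
16 ⊕ 3 = 19
19 ⊕ 13 = 30
The overall nim-sum is X = 30. A row of size p has a winning move iff p XOR X < p (reduce it to p XOR X).
  16: 16 XOR 30 = 14 < 16 — winning move (to 14).
  3: 3 XOR 30 = 29 ≥ 3 — no move.
  13: 13 XOR 30 = 19 ≥ 13 — no move.
That gives 1 winning move.

1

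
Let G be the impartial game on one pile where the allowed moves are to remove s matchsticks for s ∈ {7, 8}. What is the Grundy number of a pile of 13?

1

Grundy values for subtraction set {7, 8}:
g(0) = mex{} = 0
g(1) = mex{} = 0
g(2) = mex{} = 0
g(3) = mex{} = 0
g(4) = mex{} = 0
g(5) = mex{} = 0
g(6) = mex{} = 0
g(7) = mex{0} = 1
g(8) = mex{0} = 1
g(9) = mex{0} = 1
g(10) = mex{0} = 1
g(11) = mex{0} = 1
g(12) = mex{0} = 1
g(13) = mex{0} = 1
So g(13) = 1.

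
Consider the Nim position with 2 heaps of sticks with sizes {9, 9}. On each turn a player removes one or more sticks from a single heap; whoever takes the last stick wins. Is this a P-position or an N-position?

Compute the nim-sum pairwise:
9 ^ 9 = 0
The nim-sum is 0, so this is a P-position: the player to move is in a losing position under optimal play.

P-position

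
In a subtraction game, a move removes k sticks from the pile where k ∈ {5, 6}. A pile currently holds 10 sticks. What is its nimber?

Grundy values for subtraction set {5, 6}:
k:     0  1  2  3  4  5  6  7  8  9 10
g(k):  0  0  0  0  0  1  1  1  1  1  2
So g(10) = 2.

2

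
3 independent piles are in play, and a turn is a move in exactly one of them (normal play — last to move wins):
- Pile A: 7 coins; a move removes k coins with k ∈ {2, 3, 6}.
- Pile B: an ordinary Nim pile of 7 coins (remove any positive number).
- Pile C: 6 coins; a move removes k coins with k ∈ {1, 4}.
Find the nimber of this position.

7

For pile A, compute g(0), g(1), … with moves {2, 3, 6}:
k:     0  1  2  3  4  5  6  7
g(k):  0  0  1  1  2  0  3  1
So g(7) = 1.
Pile B is a plain Nim pile of size 7, so its Grundy value is 7.
Build the Grundy sequence for pile C with g(k) = mex{g(k−s) : s ∈ {1, 4}, s ≤ k}:
k:     0  1  2  3  4  5  6
g(k):  0  1  0  1  2  0  1
So g(6) = 1.
By the Sprague-Grundy theorem, the Grundy value of a sum of independent games is the XOR of the component values.
Combined value = 1 XOR 7 XOR 1 = 7.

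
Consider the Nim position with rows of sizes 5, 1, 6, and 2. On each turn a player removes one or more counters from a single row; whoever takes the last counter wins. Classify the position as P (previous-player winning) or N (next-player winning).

P-position

Compute the nim-sum pairwise:
5 XOR 1 = 4
4 XOR 6 = 2
2 XOR 2 = 0
The nim-sum is 0, so this is a P-position: the player to move is in a losing position under optimal play.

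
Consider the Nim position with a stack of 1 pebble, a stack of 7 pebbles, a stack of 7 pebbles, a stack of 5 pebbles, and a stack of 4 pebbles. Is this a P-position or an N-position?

Nim-sum: 1 ^ 7 ^ 7 ^ 5 ^ 4 = 0.
The nim-sum is 0, so this is a P-position: the player to move is in a losing position under optimal play.

P-position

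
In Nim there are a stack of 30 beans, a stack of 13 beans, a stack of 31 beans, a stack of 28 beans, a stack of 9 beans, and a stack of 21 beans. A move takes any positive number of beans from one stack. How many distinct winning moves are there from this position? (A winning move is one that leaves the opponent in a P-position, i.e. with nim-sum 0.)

5

In binary:
  11110  (30)
  01101  (13)
  11111  (31)
  11100  (28)
  01001  (9)
  10101  (21)
  -----
  01100  (12)
The overall nim-sum is X = 12. A stack of size p has a winning move iff p XOR X < p (reduce it to p XOR X).
  30: 30 XOR 12 = 18 < 30 — winning move (to 18).
  13: 13 XOR 12 = 1 < 13 — winning move (to 1).
  31: 31 XOR 12 = 19 < 31 — winning move (to 19).
  28: 28 XOR 12 = 16 < 28 — winning move (to 16).
  9: 9 XOR 12 = 5 < 9 — winning move (to 5).
  21: 21 XOR 12 = 25 ≥ 21 — no move.
That gives 5 winning moves.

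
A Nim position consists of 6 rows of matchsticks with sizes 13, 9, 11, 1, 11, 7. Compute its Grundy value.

Compute the nim-sum pairwise:
13 ⊕ 9 = 4
4 ⊕ 11 = 15
15 ⊕ 1 = 14
14 ⊕ 11 = 5
5 ⊕ 7 = 2

2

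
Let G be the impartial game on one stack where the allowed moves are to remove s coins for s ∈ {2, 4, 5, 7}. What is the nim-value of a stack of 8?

4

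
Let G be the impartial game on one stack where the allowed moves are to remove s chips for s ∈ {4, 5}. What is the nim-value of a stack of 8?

Compute g(0), g(1), … for moves {4, 5}:
k:     0  1  2  3  4  5  6  7  8
g(k):  0  0  0  0  1  1  1  1  2
So g(8) = 2.

2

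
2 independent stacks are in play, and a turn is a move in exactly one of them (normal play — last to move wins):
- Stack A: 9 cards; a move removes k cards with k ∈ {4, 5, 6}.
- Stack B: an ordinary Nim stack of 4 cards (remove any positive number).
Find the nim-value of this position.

Build the Grundy sequence for stack A with g(k) = mex{g(k−s) : s ∈ {4, 5, 6}, s ≤ k}:
g(0) = mex{} = 0
g(1) = mex{} = 0
g(2) = mex{} = 0
g(3) = mex{} = 0
g(4) = mex{0} = 1
g(5) = mex{0} = 1
g(6) = mex{0} = 1
g(7) = mex{0} = 1
g(8) = mex{0,1} = 2
g(9) = mex{0,1} = 2
So g(9) = 2.
Stack B is a plain Nim stack of size 4, so its Grundy value is 4.
The value of a disjunctive sum is the nim-sum of the parts.
Combined value = 2 ⊕ 4 = 6.

6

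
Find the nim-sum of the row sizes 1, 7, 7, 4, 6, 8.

Write each in binary and XOR column by column:
  0001  (1)
  0111  (7)
  0111  (7)
  0100  (4)
  0110  (6)
  1000  (8)
  ----
  1011  (11)

11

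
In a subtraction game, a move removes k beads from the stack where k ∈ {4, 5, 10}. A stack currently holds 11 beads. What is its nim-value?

2

Build the Grundy sequence with g(k) = mex{g(k−s) : s ∈ {4, 5, 10}, s ≤ k}:
g(0) = mex{} = 0
g(1) = mex{} = 0
g(2) = mex{} = 0
g(3) = mex{} = 0
g(4) = mex{0} = 1
g(5) = mex{0} = 1
g(6) = mex{0} = 1
g(7) = mex{0} = 1
g(8) = mex{0,1} = 2
g(9) = mex{1} = 0
g(10) = mex{0,1} = 2
g(11) = mex{0,1} = 2
So g(11) = 2.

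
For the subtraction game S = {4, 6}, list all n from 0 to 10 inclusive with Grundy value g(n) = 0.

0, 1, 2, 3, 10

Grundy values for subtraction set {4, 6}:
g(0) = mex{} = 0
g(1) = mex{} = 0
g(2) = mex{} = 0
g(3) = mex{} = 0
g(4) = mex{0} = 1
g(5) = mex{0} = 1
g(6) = mex{0} = 1
g(7) = mex{0} = 1
g(8) = mex{0,1} = 2
g(9) = mex{0,1} = 2
g(10) = mex{1} = 0
The P-positions (g = 0) in 0..10 are 0, 1, 2, 3, 10.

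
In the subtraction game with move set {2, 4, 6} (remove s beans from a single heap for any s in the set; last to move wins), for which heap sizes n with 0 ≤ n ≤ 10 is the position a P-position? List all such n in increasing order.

0, 1, 8, 9

Grundy values for subtraction set {2, 4, 6}:
k:     0  1  2  3  4  5  6  7  8  9 10
g(k):  0  0  1  1  2  2  3  3  0  0  1
The P-positions (g = 0) in 0..10 are 0, 1, 8, 9.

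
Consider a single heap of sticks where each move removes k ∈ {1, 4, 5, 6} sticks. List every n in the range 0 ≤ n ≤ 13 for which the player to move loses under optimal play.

0, 2, 9, 11

Grundy values for subtraction set {1, 4, 5, 6}:
g(0) = mex{} = 0
g(1) = mex{0} = 1
g(2) = mex{1} = 0
g(3) = mex{0} = 1
g(4) = mex{0,1} = 2
g(5) = mex{0,1,2} = 3
g(6) = mex{0,1,3} = 2
g(7) = mex{0,1,2} = 3
g(8) = mex{0,1,2,3} = 4
g(9) = mex{1,2,3,4} = 0
g(10) = mex{0,2,3} = 1
g(11) = mex{1,2,3} = 0
g(12) = mex{0,2,3,4} = 1
g(13) = mex{0,1,3,4} = 2
The P-positions (g = 0) in 0..13 are 0, 2, 9, 11.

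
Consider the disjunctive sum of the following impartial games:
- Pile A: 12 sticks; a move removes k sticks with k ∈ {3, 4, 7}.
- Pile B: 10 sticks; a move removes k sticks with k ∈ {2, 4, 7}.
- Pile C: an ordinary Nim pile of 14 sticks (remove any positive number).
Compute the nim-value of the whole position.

12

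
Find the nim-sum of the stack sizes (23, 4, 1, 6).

20

In binary:
  10111  (23)
  00100  (4)
  00001  (1)
  00110  (6)
  -----
  10100  (20)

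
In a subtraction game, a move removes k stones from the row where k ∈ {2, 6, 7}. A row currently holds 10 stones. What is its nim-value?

3

Grundy values for subtraction set {2, 6, 7}:
g(0) = mex{} = 0
g(1) = mex{} = 0
g(2) = mex{0} = 1
g(3) = mex{0} = 1
g(4) = mex{1} = 0
g(5) = mex{1} = 0
g(6) = mex{0} = 1
g(7) = mex{0} = 1
g(8) = mex{0,1} = 2
g(9) = mex{1} = 0
g(10) = mex{0,1,2} = 3
So g(10) = 3.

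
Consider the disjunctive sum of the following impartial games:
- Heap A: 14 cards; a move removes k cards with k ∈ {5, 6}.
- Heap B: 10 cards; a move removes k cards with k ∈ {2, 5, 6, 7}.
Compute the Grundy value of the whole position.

For heap A, compute g(0), g(1), … with moves {5, 6}:
k:     0  1  2  3  4  5  6  7  8  9 10 11 12 13 14
g(k):  0  0  0  0  0  1  1  1  1  1  2  0  0  0  0
So g(14) = 0.
Build the Grundy sequence for heap B with g(k) = mex{g(k−s) : s ∈ {2, 5, 6, 7}, s ≤ k}:
k:     0  1  2  3  4  5  6  7  8  9 10
g(k):  0  0  1  1  0  2  1  3  2  2  3
So g(10) = 3.
By the Sprague-Grundy theorem, the Grundy value of a sum of independent games is the XOR of the component values.
Combined value = 0 ⊕ 3 = 3.

3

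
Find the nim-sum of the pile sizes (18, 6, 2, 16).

6

Compute the nim-sum pairwise:
18 ⊕ 6 = 20
20 ⊕ 2 = 22
22 ⊕ 16 = 6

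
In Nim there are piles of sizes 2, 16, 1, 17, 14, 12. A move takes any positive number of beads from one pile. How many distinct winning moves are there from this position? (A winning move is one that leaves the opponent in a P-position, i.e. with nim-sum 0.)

0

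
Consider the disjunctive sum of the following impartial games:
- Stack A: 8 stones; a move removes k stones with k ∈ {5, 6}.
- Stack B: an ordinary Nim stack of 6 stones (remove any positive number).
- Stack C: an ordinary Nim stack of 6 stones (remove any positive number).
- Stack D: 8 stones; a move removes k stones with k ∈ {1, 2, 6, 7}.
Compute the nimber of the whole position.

For stack A, compute g(0), g(1), … with moves {5, 6}:
g(0) = mex{} = 0
g(1) = mex{} = 0
g(2) = mex{} = 0
g(3) = mex{} = 0
g(4) = mex{} = 0
g(5) = mex{0} = 1
g(6) = mex{0} = 1
g(7) = mex{0} = 1
g(8) = mex{0} = 1
So g(8) = 1.
Stack B is a plain Nim stack of size 6, so its Grundy value is 6.
Stack C is a plain Nim stack of size 6, so its Grundy value is 6.
Grundy values for stack D (subtraction set {1, 2, 6, 7}):
g(0) = mex{} = 0
g(1) = mex{0} = 1
g(2) = mex{0,1} = 2
g(3) = mex{1,2} = 0
g(4) = mex{0,2} = 1
g(5) = mex{0,1} = 2
g(6) = mex{0,1,2} = 3
g(7) = mex{0,1,2,3} = 4
g(8) = mex{1,2,3,4} = 0
So g(8) = 0.
By the Sprague-Grundy theorem, the Grundy value of a sum of independent games is the XOR of the component values.
Combined value = 1 XOR 6 XOR 6 XOR 0 = 1.

1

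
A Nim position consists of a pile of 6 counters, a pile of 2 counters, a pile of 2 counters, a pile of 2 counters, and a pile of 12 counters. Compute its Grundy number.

8

Nim-sum: 6 XOR 2 XOR 2 XOR 2 XOR 12 = 8.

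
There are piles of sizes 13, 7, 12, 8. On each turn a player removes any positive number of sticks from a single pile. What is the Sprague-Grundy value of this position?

14

Bitwise XOR of the heap sizes:
  1101  (13)
  0111  (7)
  1100  (12)
  1000  (8)
  ----
  1110  (14)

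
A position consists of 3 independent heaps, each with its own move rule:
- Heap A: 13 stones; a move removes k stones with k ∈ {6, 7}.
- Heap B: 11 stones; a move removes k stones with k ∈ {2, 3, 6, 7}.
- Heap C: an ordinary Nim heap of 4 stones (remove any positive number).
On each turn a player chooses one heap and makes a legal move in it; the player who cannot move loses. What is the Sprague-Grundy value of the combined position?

5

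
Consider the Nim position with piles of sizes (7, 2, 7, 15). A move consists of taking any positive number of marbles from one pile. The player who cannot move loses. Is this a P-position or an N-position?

Write each in binary and XOR column by column:
  0111  (7)
  0010  (2)
  0111  (7)
  1111  (15)
  ----
  1101  (13)
The nim-sum is 13 ≠ 0, so this is an N-position: the player to move can win.

N-position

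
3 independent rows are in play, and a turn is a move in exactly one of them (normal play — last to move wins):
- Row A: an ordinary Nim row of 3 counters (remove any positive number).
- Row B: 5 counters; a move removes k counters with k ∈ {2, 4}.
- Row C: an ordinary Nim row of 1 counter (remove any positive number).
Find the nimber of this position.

Row A is a plain Nim row of size 3, so its Grundy value is 3.
For row B, compute g(0), g(1), … with moves {2, 4}:
k:     0  1  2  3  4  5
g(k):  0  0  1  1  2  2
So g(5) = 2.
Row C is a plain Nim row of size 1, so its Grundy value is 1.
By the Sprague-Grundy theorem, the Grundy value of a sum of independent games is the XOR of the component values.
Combined value = 3 ⊕ 2 ⊕ 1 = 0.

0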